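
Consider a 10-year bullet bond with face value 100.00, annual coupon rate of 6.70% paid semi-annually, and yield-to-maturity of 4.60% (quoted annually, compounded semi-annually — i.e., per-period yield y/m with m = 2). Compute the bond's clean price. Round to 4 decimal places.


Answer: Price = 116.6822

Derivation:
Coupon per period c = face * coupon_rate / m = 3.350000
Periods per year m = 2; per-period yield y/m = 0.023000
Number of cashflows N = 20
Cashflows (t years, CF_t, discount factor 1/(1+y/m)^(m*t), PV):
  t = 0.5000: CF_t = 3.350000, DF = 0.977517, PV = 3.274682
  t = 1.0000: CF_t = 3.350000, DF = 0.955540, PV = 3.201058
  t = 1.5000: CF_t = 3.350000, DF = 0.934056, PV = 3.129089
  t = 2.0000: CF_t = 3.350000, DF = 0.913056, PV = 3.058738
  t = 2.5000: CF_t = 3.350000, DF = 0.892528, PV = 2.989969
  t = 3.0000: CF_t = 3.350000, DF = 0.872461, PV = 2.922746
  t = 3.5000: CF_t = 3.350000, DF = 0.852846, PV = 2.857034
  t = 4.0000: CF_t = 3.350000, DF = 0.833671, PV = 2.792799
  t = 4.5000: CF_t = 3.350000, DF = 0.814928, PV = 2.730009
  t = 5.0000: CF_t = 3.350000, DF = 0.796606, PV = 2.668631
  t = 5.5000: CF_t = 3.350000, DF = 0.778696, PV = 2.608632
  t = 6.0000: CF_t = 3.350000, DF = 0.761189, PV = 2.549983
  t = 6.5000: CF_t = 3.350000, DF = 0.744075, PV = 2.492652
  t = 7.0000: CF_t = 3.350000, DF = 0.727346, PV = 2.436610
  t = 7.5000: CF_t = 3.350000, DF = 0.710993, PV = 2.381827
  t = 8.0000: CF_t = 3.350000, DF = 0.695008, PV = 2.328277
  t = 8.5000: CF_t = 3.350000, DF = 0.679382, PV = 2.275931
  t = 9.0000: CF_t = 3.350000, DF = 0.664108, PV = 2.224761
  t = 9.5000: CF_t = 3.350000, DF = 0.649177, PV = 2.174742
  t = 10.0000: CF_t = 103.350000, DF = 0.634581, PV = 65.583986
Price P = sum_t PV_t = 116.682154


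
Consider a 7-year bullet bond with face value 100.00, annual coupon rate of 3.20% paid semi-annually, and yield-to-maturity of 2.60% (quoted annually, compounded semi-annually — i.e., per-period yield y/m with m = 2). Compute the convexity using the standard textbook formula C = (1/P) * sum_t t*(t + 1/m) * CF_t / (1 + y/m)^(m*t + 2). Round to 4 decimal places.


Answer: Convexity = 44.7907

Derivation:
Coupon per period c = face * coupon_rate / m = 1.600000
Periods per year m = 2; per-period yield y/m = 0.013000
Number of cashflows N = 14
Cashflows (t years, CF_t, discount factor 1/(1+y/m)^(m*t), PV):
  t = 0.5000: CF_t = 1.600000, DF = 0.987167, PV = 1.579467
  t = 1.0000: CF_t = 1.600000, DF = 0.974498, PV = 1.559197
  t = 1.5000: CF_t = 1.600000, DF = 0.961992, PV = 1.539188
  t = 2.0000: CF_t = 1.600000, DF = 0.949647, PV = 1.519435
  t = 2.5000: CF_t = 1.600000, DF = 0.937460, PV = 1.499936
  t = 3.0000: CF_t = 1.600000, DF = 0.925429, PV = 1.480687
  t = 3.5000: CF_t = 1.600000, DF = 0.913553, PV = 1.461685
  t = 4.0000: CF_t = 1.600000, DF = 0.901829, PV = 1.442927
  t = 4.5000: CF_t = 1.600000, DF = 0.890256, PV = 1.424410
  t = 5.0000: CF_t = 1.600000, DF = 0.878831, PV = 1.406130
  t = 5.5000: CF_t = 1.600000, DF = 0.867553, PV = 1.388085
  t = 6.0000: CF_t = 1.600000, DF = 0.856420, PV = 1.370272
  t = 6.5000: CF_t = 1.600000, DF = 0.845429, PV = 1.352687
  t = 7.0000: CF_t = 101.600000, DF = 0.834580, PV = 84.793287
Price P = sum_t PV_t = 103.817394
Convexity numerator sum_t t*(t + 1/m) * CF_t / (1+y/m)^(m*t + 2):
  t = 0.5000: term = 0.769594
  t = 1.0000: term = 2.279153
  t = 1.5000: term = 4.499808
  t = 2.0000: term = 7.403436
  t = 2.5000: term = 10.962639
  t = 3.0000: term = 15.150736
  t = 3.5000: term = 19.941738
  t = 4.0000: term = 25.310343
  t = 4.5000: term = 31.231914
  t = 5.0000: term = 37.682467
  t = 5.5000: term = 44.638658
  t = 6.0000: term = 52.077767
  t = 6.5000: term = 59.977685
  t = 7.0000: term = 4338.123240
Convexity = (1/P) * sum = 4650.049180 / 103.817394 = 44.790656


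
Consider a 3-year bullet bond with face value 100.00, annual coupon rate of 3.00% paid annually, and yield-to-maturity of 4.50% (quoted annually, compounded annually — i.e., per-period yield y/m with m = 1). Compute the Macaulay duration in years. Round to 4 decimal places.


Coupon per period c = face * coupon_rate / m = 3.000000
Periods per year m = 1; per-period yield y/m = 0.045000
Number of cashflows N = 3
Cashflows (t years, CF_t, discount factor 1/(1+y/m)^(m*t), PV):
  t = 1.0000: CF_t = 3.000000, DF = 0.956938, PV = 2.870813
  t = 2.0000: CF_t = 3.000000, DF = 0.915730, PV = 2.747190
  t = 3.0000: CF_t = 103.000000, DF = 0.876297, PV = 90.258550
Price P = sum_t PV_t = 95.876553
Macaulay numerator sum_t t * PV_t:
  t * PV_t at t = 1.0000: 2.870813
  t * PV_t at t = 2.0000: 5.494380
  t * PV_t at t = 3.0000: 270.775651
Macaulay duration D = (sum_t t * PV_t) / P = 279.140844 / 95.876553 = 2.911461

Answer: Macaulay duration = 2.9115 years


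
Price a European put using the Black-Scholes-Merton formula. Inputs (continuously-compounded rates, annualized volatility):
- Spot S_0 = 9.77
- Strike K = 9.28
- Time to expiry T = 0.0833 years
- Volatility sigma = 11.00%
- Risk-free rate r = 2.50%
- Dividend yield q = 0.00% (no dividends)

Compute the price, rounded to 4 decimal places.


d1 = (ln(S/K) + (r - q + 0.5*sigma^2) * T) / (sigma * sqrt(T)) = 1.70220272
d2 = d1 - sigma * sqrt(T) = 1.67045480
exp(-rT) = 0.99791967; exp(-qT) = 1.00000000
P = K * exp(-rT) * N(-d2) - S_0 * exp(-qT) * N(-d1)
N(-d1) = 0.04435869; N(-d2) = 0.04741471
P = 9.2800 * 0.99791967 * 0.04741471 - 9.7700 * 1.00000000 * 0.04435869 = 0.0057

Answer: Price = 0.0057


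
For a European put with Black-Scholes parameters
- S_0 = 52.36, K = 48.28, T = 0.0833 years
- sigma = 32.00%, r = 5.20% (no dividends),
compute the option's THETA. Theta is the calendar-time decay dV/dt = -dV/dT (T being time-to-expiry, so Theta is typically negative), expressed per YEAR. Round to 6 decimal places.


d1 = 0.9714645880; d2 = 0.8791070219
phi(d1) = 0.2488735716; exp(-qT) = 1.0000000000; exp(-rT) = 0.9956777678
Theta = -S*exp(-qT)*phi(d1)*sigma/(2*sqrt(T)) + r*K*exp(-rT)*N(-d2) - q*S*exp(-qT)*N(-d1)
N(-d1) = 0.1656584895; N(-d2) = 0.1896716254; sqrt(T) = 0.2886173938
Term 1 = -52.3600 * 1.0000000000 * 0.2488735716 * 0.3200 / (2 * 0.2886173938) = -7.2239694427
Term 2 = 0.0520 * 48.2800 * 0.9956777678 * 0.1896716254 = 0.4741238267
Term 3 = 0 (no dividend yield, q = 0)
Theta = -7.2239694427 + (0.4741238267) + (0.0000000000) = -6.749846

Answer: Theta = -6.749846


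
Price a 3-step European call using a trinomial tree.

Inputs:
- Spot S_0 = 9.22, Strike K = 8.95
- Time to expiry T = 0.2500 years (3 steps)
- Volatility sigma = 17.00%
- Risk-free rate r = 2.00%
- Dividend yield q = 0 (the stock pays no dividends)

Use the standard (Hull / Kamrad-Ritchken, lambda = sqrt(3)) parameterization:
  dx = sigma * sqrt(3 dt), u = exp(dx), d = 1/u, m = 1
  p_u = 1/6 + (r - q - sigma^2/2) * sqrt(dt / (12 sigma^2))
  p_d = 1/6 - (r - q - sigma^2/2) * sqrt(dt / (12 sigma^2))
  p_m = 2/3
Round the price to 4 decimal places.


Answer: Price = V(0,0) = 0.4964

Derivation:
dt = T/N = 0.083333; dx = sigma*sqrt(3*dt) = 0.085000
u = exp(dx) = 1.088717; d = 1/u = 0.918512
p_u = 0.169387, p_m = 0.666667, p_d = 0.163946
Discount per step: exp(-r*dt) = 0.998335
Stock lattice S(k, j) with j the centered position index:
  k=0: S(0,+0) = 9.2200
  k=1: S(1,-1) = 8.4687; S(1,+0) = 9.2200; S(1,+1) = 10.0380
  k=2: S(2,-2) = 7.7786; S(2,-1) = 8.4687; S(2,+0) = 9.2200; S(2,+1) = 10.0380; S(2,+2) = 10.9285
  k=3: S(3,-3) = 7.1447; S(3,-2) = 7.7786; S(3,-1) = 8.4687; S(3,+0) = 9.2200; S(3,+1) = 10.0380; S(3,+2) = 10.9285; S(3,+3) = 11.8981
Terminal payoffs V(N, j) = max(S_T - K, 0):
  V(3,-3) = 0.000000; V(3,-2) = 0.000000; V(3,-1) = 0.000000; V(3,+0) = 0.270000; V(3,+1) = 1.087971; V(3,+2) = 1.978511; V(3,+3) = 2.948056
Backward induction: V(k, j) = exp(-r*dt) * [p_u * V(k+1, j+1) + p_m * V(k+1, j) + p_d * V(k+1, j-1)]
  V(2,-2) = exp(-r*dt) * [p_u*0.000000 + p_m*0.000000 + p_d*0.000000] = 0.000000
  V(2,-1) = exp(-r*dt) * [p_u*0.270000 + p_m*0.000000 + p_d*0.000000] = 0.045658
  V(2,+0) = exp(-r*dt) * [p_u*1.087971 + p_m*0.270000 + p_d*0.000000] = 0.363682
  V(2,+1) = exp(-r*dt) * [p_u*1.978511 + p_m*1.087971 + p_d*0.270000] = 1.102875
  V(2,+2) = exp(-r*dt) * [p_u*2.948056 + p_m*1.978511 + p_d*1.087971] = 1.993414
  V(1,-1) = exp(-r*dt) * [p_u*0.363682 + p_m*0.045658 + p_d*0.000000] = 0.091889
  V(1,+0) = exp(-r*dt) * [p_u*1.102875 + p_m*0.363682 + p_d*0.045658] = 0.436026
  V(1,+1) = exp(-r*dt) * [p_u*1.993414 + p_m*1.102875 + p_d*0.363682] = 1.130647
  V(0,+0) = exp(-r*dt) * [p_u*1.130647 + p_m*0.436026 + p_d*0.091889] = 0.496438


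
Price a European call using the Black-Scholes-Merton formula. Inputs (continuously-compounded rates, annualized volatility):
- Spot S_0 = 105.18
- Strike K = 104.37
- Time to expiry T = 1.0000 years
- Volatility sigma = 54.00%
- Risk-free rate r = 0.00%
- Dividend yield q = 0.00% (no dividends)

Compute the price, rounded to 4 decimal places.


d1 = (ln(S/K) + (r - q + 0.5*sigma^2) * T) / (sigma * sqrt(T)) = 0.28431646
d2 = d1 - sigma * sqrt(T) = -0.25568354
exp(-rT) = 1.00000000; exp(-qT) = 1.00000000
C = S_0 * exp(-qT) * N(d1) - K * exp(-rT) * N(d2)
N(d1) = 0.61191606; N(d2) = 0.39909760
C = 105.1800 * 1.00000000 * 0.61191606 - 104.3700 * 1.00000000 * 0.39909760 = 22.7075

Answer: Price = 22.7075


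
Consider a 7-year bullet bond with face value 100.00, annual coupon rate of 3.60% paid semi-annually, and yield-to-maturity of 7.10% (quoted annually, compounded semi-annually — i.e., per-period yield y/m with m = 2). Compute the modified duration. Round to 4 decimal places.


Answer: Modified duration = 5.9345

Derivation:
Coupon per period c = face * coupon_rate / m = 1.800000
Periods per year m = 2; per-period yield y/m = 0.035500
Number of cashflows N = 14
Cashflows (t years, CF_t, discount factor 1/(1+y/m)^(m*t), PV):
  t = 0.5000: CF_t = 1.800000, DF = 0.965717, PV = 1.738291
  t = 1.0000: CF_t = 1.800000, DF = 0.932609, PV = 1.678697
  t = 1.5000: CF_t = 1.800000, DF = 0.900637, PV = 1.621146
  t = 2.0000: CF_t = 1.800000, DF = 0.869760, PV = 1.565569
  t = 2.5000: CF_t = 1.800000, DF = 0.839942, PV = 1.511896
  t = 3.0000: CF_t = 1.800000, DF = 0.811147, PV = 1.460064
  t = 3.5000: CF_t = 1.800000, DF = 0.783338, PV = 1.410009
  t = 4.0000: CF_t = 1.800000, DF = 0.756483, PV = 1.361669
  t = 4.5000: CF_t = 1.800000, DF = 0.730549, PV = 1.314987
  t = 5.0000: CF_t = 1.800000, DF = 0.705503, PV = 1.269906
  t = 5.5000: CF_t = 1.800000, DF = 0.681316, PV = 1.226370
  t = 6.0000: CF_t = 1.800000, DF = 0.657959, PV = 1.184326
  t = 6.5000: CF_t = 1.800000, DF = 0.635402, PV = 1.143724
  t = 7.0000: CF_t = 101.800000, DF = 0.613619, PV = 62.466379
Price P = sum_t PV_t = 80.953032
First compute Macaulay numerator sum_t t * PV_t:
  t * PV_t at t = 0.5000: 0.869145
  t * PV_t at t = 1.0000: 1.678697
  t * PV_t at t = 1.5000: 2.431719
  t * PV_t at t = 2.0000: 3.131137
  t * PV_t at t = 2.5000: 3.779741
  t * PV_t at t = 3.0000: 4.380192
  t * PV_t at t = 3.5000: 4.935030
  t * PV_t at t = 4.0000: 5.446678
  t * PV_t at t = 4.5000: 5.917443
  t * PV_t at t = 5.0000: 6.349529
  t * PV_t at t = 5.5000: 6.745033
  t * PV_t at t = 6.0000: 7.105956
  t * PV_t at t = 6.5000: 7.434205
  t * PV_t at t = 7.0000: 437.264654
Macaulay duration D = 497.469158 / 80.953032 = 6.145158
Modified duration = D / (1 + y/m) = 6.145158 / (1 + 0.035500) = 5.934484


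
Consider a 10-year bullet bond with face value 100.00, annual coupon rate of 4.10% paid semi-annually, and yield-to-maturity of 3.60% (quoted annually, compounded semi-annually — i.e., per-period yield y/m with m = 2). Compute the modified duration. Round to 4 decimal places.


Answer: Modified duration = 8.1969

Derivation:
Coupon per period c = face * coupon_rate / m = 2.050000
Periods per year m = 2; per-period yield y/m = 0.018000
Number of cashflows N = 20
Cashflows (t years, CF_t, discount factor 1/(1+y/m)^(m*t), PV):
  t = 0.5000: CF_t = 2.050000, DF = 0.982318, PV = 2.013752
  t = 1.0000: CF_t = 2.050000, DF = 0.964949, PV = 1.978146
  t = 1.5000: CF_t = 2.050000, DF = 0.947887, PV = 1.943169
  t = 2.0000: CF_t = 2.050000, DF = 0.931127, PV = 1.908810
  t = 2.5000: CF_t = 2.050000, DF = 0.914663, PV = 1.875059
  t = 3.0000: CF_t = 2.050000, DF = 0.898490, PV = 1.841905
  t = 3.5000: CF_t = 2.050000, DF = 0.882603, PV = 1.809337
  t = 4.0000: CF_t = 2.050000, DF = 0.866997, PV = 1.777345
  t = 4.5000: CF_t = 2.050000, DF = 0.851667, PV = 1.745918
  t = 5.0000: CF_t = 2.050000, DF = 0.836608, PV = 1.715047
  t = 5.5000: CF_t = 2.050000, DF = 0.821816, PV = 1.684722
  t = 6.0000: CF_t = 2.050000, DF = 0.807285, PV = 1.654933
  t = 6.5000: CF_t = 2.050000, DF = 0.793010, PV = 1.625671
  t = 7.0000: CF_t = 2.050000, DF = 0.778989, PV = 1.596927
  t = 7.5000: CF_t = 2.050000, DF = 0.765215, PV = 1.568690
  t = 8.0000: CF_t = 2.050000, DF = 0.751684, PV = 1.540953
  t = 8.5000: CF_t = 2.050000, DF = 0.738393, PV = 1.513706
  t = 9.0000: CF_t = 2.050000, DF = 0.725337, PV = 1.486941
  t = 9.5000: CF_t = 2.050000, DF = 0.712512, PV = 1.460650
  t = 10.0000: CF_t = 102.050000, DF = 0.699914, PV = 71.426184
Price P = sum_t PV_t = 104.167866
First compute Macaulay numerator sum_t t * PV_t:
  t * PV_t at t = 0.5000: 1.006876
  t * PV_t at t = 1.0000: 1.978146
  t * PV_t at t = 1.5000: 2.914753
  t * PV_t at t = 2.0000: 3.817620
  t * PV_t at t = 2.5000: 4.687648
  t * PV_t at t = 3.0000: 5.525715
  t * PV_t at t = 3.5000: 6.332679
  t * PV_t at t = 4.0000: 7.109378
  t * PV_t at t = 4.5000: 7.856631
  t * PV_t at t = 5.0000: 8.575236
  t * PV_t at t = 5.5000: 9.265972
  t * PV_t at t = 6.0000: 9.929600
  t * PV_t at t = 6.5000: 10.566864
  t * PV_t at t = 7.0000: 11.178487
  t * PV_t at t = 7.5000: 11.765177
  t * PV_t at t = 8.0000: 12.327625
  t * PV_t at t = 8.5000: 12.866504
  t * PV_t at t = 9.0000: 13.382473
  t * PV_t at t = 9.5000: 13.876172
  t * PV_t at t = 10.0000: 714.261841
Macaulay duration D = 869.225397 / 104.167866 = 8.344468
Modified duration = D / (1 + y/m) = 8.344468 / (1 + 0.018000) = 8.196923


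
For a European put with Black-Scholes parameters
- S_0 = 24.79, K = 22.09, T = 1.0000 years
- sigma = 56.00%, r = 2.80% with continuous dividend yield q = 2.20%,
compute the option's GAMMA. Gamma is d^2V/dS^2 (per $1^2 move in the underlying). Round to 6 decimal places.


Answer: Gamma = 0.024850

Derivation:
d1 = 0.4966345154; d2 = -0.0633654846
phi(d1) = 0.3526562635; exp(-qT) = 0.9782402351; exp(-rT) = 0.9723883668
Gamma = exp(-qT) * phi(d1) / (S * sigma * sqrt(T)) = 0.9782402351 * 0.3526562635 / (24.7900 * 0.5600 * 1.0000000000) = 0.024850


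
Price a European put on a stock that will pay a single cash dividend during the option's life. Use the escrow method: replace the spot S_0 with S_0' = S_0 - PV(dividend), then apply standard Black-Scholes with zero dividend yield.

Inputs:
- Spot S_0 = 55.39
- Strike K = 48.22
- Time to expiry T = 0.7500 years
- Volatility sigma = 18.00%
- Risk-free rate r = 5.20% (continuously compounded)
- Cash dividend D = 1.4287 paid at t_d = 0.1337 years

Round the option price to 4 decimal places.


Answer: Price = 0.6826

Derivation:
PV(D) = D * exp(-r * t_d) = 1.4287 * 0.99307171 = 1.41880155
S_0' = S_0 - PV(D) = 55.3900 - 1.41880155 = 53.97119845
d1 = (ln(S_0'/K) + (r + sigma^2/2)*T) / (sigma*sqrt(T)) = 1.05094857
d2 = d1 - sigma*sqrt(T) = 0.89506400
exp(-rT) = 0.96175071
N(-d1) = 0.14664110; N(-d2) = 0.18537644
P = K * exp(-rT) * N(-d2) - S_0' * N(-d1) = 48.2200 * 0.96175071 * 0.18537644 - 53.97119845 * 0.14664110 = 0.6826


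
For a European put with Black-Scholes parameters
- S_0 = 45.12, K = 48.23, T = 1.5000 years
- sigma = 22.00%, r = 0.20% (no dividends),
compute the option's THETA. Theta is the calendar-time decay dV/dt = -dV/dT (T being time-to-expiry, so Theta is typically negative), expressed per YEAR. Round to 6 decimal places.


d1 = -0.1015262538; d2 = -0.3709701255
phi(d1) = 0.3968915048; exp(-qT) = 1.0000000000; exp(-rT) = 0.9970044955
Theta = -S*exp(-qT)*phi(d1)*sigma/(2*sqrt(T)) + r*K*exp(-rT)*N(-d2) - q*S*exp(-qT)*N(-d1)
N(-d1) = 0.5404336411; N(-d2) = 0.6446701085; sqrt(T) = 1.2247448714
Term 1 = -45.1200 * 1.0000000000 * 0.3968915048 * 0.2200 / (2 * 1.2247448714) = -1.6083773548
Term 2 = 0.0020 * 48.2300 * 0.9970044955 * 0.6446701085 = 0.0619986036
Term 3 = 0 (no dividend yield, q = 0)
Theta = -1.6083773548 + (0.0619986036) + (0.0000000000) = -1.546379

Answer: Theta = -1.546379


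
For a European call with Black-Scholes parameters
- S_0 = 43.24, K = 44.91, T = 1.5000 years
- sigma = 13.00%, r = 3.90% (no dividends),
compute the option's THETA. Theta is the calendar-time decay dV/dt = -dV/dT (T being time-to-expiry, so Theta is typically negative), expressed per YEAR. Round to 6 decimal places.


Answer: Theta = -1.754524

Derivation:
d1 = 0.2090263007; d2 = 0.0498094674
phi(d1) = 0.3903214961; exp(-qT) = 1.0000000000; exp(-rT) = 0.9431782404
Theta = -S*exp(-qT)*phi(d1)*sigma/(2*sqrt(T)) - r*K*exp(-rT)*N(d2) + q*S*exp(-qT)*N(d1)
N(d1) = 0.5827861465; N(d2) = 0.5198628889; sqrt(T) = 1.2247448714
Term 1 = -43.2400 * 1.0000000000 * 0.3903214961 * 0.1300 / (2 * 1.2247448714) = -0.8957274470
Term 2 = -0.0390 * 44.9100 * 0.9431782404 * 0.5198628889 = -0.8587964702
Term 3 = 0 (no dividend yield, q = 0)
Theta = -0.8957274470 + (-0.8587964702) + (0.0000000000) = -1.754524


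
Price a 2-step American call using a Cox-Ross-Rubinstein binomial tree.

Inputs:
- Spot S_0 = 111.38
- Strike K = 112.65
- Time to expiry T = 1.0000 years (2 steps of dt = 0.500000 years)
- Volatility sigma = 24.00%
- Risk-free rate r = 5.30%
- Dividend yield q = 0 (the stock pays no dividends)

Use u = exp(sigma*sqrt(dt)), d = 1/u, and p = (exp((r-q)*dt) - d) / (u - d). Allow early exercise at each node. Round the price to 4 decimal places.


Answer: Price = V(0,0) = 11.9365

Derivation:
dt = T/N = 0.500000
u = exp(sigma*sqrt(dt)) = 1.184956; d = 1/u = 0.843913
p = (exp((r-q)*dt) - d) / (u - d) = 0.536417
Discount per step: exp(-r*dt) = 0.973848
Stock lattice S(k, i) with i counting down-moves:
  k=0: S(0,0) = 111.3800
  k=1: S(1,0) = 131.9804; S(1,1) = 93.9951
  k=2: S(2,0) = 156.3910; S(2,1) = 111.3800; S(2,2) = 79.3237
Terminal payoffs V(N, i) = max(S_T - K, 0):
  V(2,0) = 43.740961; V(2,1) = 0.000000; V(2,2) = 0.000000
Backward induction: V(k, i) = exp(-r*dt) * [p * V(k+1, i) + (1-p) * V(k+1, i+1)]; then take max(V_cont, immediate exercise) for American.
  V(1,0) = exp(-r*dt) * [p*43.740961 + (1-p)*0.000000] = 22.849769; exercise = 19.330397; V(1,0) = max -> 22.849769
  V(1,1) = exp(-r*dt) * [p*0.000000 + (1-p)*0.000000] = 0.000000; exercise = 0.000000; V(1,1) = max -> 0.000000
  V(0,0) = exp(-r*dt) * [p*22.849769 + (1-p)*0.000000] = 11.936453; exercise = 0.000000; V(0,0) = max -> 11.936453


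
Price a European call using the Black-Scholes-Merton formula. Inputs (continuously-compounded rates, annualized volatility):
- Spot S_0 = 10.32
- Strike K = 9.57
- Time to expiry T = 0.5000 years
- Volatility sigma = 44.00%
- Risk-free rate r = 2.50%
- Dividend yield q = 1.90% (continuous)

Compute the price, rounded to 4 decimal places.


d1 = (ln(S/K) + (r - q + 0.5*sigma^2) * T) / (sigma * sqrt(T)) = 0.40771312
d2 = d1 - sigma * sqrt(T) = 0.09658614
exp(-rT) = 0.98757780; exp(-qT) = 0.99054498
C = S_0 * exp(-qT) * N(d1) - K * exp(-rT) * N(d2)
N(d1) = 0.65825785; N(d2) = 0.53847247
C = 10.3200 * 0.99054498 * 0.65825785 - 9.5700 * 0.98757780 * 0.53847247 = 1.6398

Answer: Price = 1.6398


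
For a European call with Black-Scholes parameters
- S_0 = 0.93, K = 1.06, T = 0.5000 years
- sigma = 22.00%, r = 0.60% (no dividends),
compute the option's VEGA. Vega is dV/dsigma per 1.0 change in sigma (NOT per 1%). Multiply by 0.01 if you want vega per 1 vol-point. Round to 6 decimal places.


Answer: Vega = 0.198920

Derivation:
d1 = -0.7440023335; d2 = -0.8995658254
phi(d1) = 0.3024896342; exp(-qT) = 1.0000000000; exp(-rT) = 0.9970044955
Vega = S * exp(-qT) * phi(d1) * sqrt(T) = 0.9300 * 1.0000000000 * 0.3024896342 * 0.7071067812 = 0.198920


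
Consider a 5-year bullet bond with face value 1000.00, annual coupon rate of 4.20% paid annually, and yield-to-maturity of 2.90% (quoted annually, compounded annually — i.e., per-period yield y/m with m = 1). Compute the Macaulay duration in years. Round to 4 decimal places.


Answer: Macaulay duration = 4.6255 years

Derivation:
Coupon per period c = face * coupon_rate / m = 42.000000
Periods per year m = 1; per-period yield y/m = 0.029000
Number of cashflows N = 5
Cashflows (t years, CF_t, discount factor 1/(1+y/m)^(m*t), PV):
  t = 1.0000: CF_t = 42.000000, DF = 0.971817, PV = 40.816327
  t = 2.0000: CF_t = 42.000000, DF = 0.944429, PV = 39.666012
  t = 3.0000: CF_t = 42.000000, DF = 0.917812, PV = 38.548117
  t = 4.0000: CF_t = 42.000000, DF = 0.891946, PV = 37.461727
  t = 5.0000: CF_t = 1042.000000, DF = 0.866808, PV = 903.214384
Price P = sum_t PV_t = 1059.706566
Macaulay numerator sum_t t * PV_t:
  t * PV_t at t = 1.0000: 40.816327
  t * PV_t at t = 2.0000: 79.332024
  t * PV_t at t = 3.0000: 115.644350
  t * PV_t at t = 4.0000: 149.846907
  t * PV_t at t = 5.0000: 4516.071919
Macaulay duration D = (sum_t t * PV_t) / P = 4901.711527 / 1059.706566 = 4.625537


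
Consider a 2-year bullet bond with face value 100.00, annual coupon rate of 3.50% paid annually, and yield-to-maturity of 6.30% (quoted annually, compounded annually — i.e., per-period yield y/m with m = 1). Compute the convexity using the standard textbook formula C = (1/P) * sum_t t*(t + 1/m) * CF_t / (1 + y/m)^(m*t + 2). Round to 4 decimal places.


Answer: Convexity = 5.1870

Derivation:
Coupon per period c = face * coupon_rate / m = 3.500000
Periods per year m = 1; per-period yield y/m = 0.063000
Number of cashflows N = 2
Cashflows (t years, CF_t, discount factor 1/(1+y/m)^(m*t), PV):
  t = 1.0000: CF_t = 3.500000, DF = 0.940734, PV = 3.292568
  t = 2.0000: CF_t = 103.500000, DF = 0.884980, PV = 91.595433
Price P = sum_t PV_t = 94.888001
Convexity numerator sum_t t*(t + 1/m) * CF_t / (1+y/m)^(m*t + 2):
  t = 1.0000: term = 5.827714
  t = 2.0000: term = 486.360775
Convexity = (1/P) * sum = 492.188490 / 94.888001 = 5.187047


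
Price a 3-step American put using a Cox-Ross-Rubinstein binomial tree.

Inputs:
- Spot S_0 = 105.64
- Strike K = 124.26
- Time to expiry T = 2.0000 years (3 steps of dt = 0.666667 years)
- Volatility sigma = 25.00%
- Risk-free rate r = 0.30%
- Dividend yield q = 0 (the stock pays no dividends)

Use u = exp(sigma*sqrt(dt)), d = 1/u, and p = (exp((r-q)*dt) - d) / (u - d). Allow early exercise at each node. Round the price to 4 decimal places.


Answer: Price = V(0,0) = 26.2999

Derivation:
dt = T/N = 0.666667
u = exp(sigma*sqrt(dt)) = 1.226450; d = 1/u = 0.815361
p = (exp((r-q)*dt) - d) / (u - d) = 0.454015
Discount per step: exp(-r*dt) = 0.998002
Stock lattice S(k, i) with i counting down-moves:
  k=0: S(0,0) = 105.6400
  k=1: S(1,0) = 129.5622; S(1,1) = 86.1348
  k=2: S(2,0) = 158.9016; S(2,1) = 105.6400; S(2,2) = 70.2309
  k=3: S(3,0) = 194.8850; S(3,1) = 129.5622; S(3,2) = 86.1348; S(3,3) = 57.2636
Terminal payoffs V(N, i) = max(K - S_T, 0):
  V(3,0) = 0.000000; V(3,1) = 0.000000; V(3,2) = 38.125249; V(3,3) = 66.996430
Backward induction: V(k, i) = exp(-r*dt) * [p * V(k+1, i) + (1-p) * V(k+1, i+1)]; then take max(V_cont, immediate exercise) for American.
  V(2,0) = exp(-r*dt) * [p*0.000000 + (1-p)*0.000000] = 0.000000; exercise = 0.000000; V(2,0) = max -> 0.000000
  V(2,1) = exp(-r*dt) * [p*0.000000 + (1-p)*38.125249] = 20.774208; exercise = 18.620000; V(2,1) = max -> 20.774208
  V(2,2) = exp(-r*dt) * [p*38.125249 + (1-p)*66.996430] = 53.780799; exercise = 54.029071; V(2,2) = max -> 54.029071
  V(1,0) = exp(-r*dt) * [p*0.000000 + (1-p)*20.774208] = 11.319735; exercise = 0.000000; V(1,0) = max -> 11.319735
  V(1,1) = exp(-r*dt) * [p*20.774208 + (1-p)*54.029071] = 38.853067; exercise = 38.125249; V(1,1) = max -> 38.853067
  V(0,0) = exp(-r*dt) * [p*11.319735 + (1-p)*38.853067] = 26.299858; exercise = 18.620000; V(0,0) = max -> 26.299858


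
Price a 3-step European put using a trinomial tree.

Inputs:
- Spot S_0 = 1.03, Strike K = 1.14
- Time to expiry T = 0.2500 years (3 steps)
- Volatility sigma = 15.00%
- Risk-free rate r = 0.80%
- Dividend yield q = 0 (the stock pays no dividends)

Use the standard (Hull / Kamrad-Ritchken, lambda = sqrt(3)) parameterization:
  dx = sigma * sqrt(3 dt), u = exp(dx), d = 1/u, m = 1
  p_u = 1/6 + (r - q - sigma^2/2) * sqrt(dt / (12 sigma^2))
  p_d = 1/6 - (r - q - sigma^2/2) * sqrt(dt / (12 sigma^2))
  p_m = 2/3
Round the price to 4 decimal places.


Answer: Price = V(0,0) = 0.1115

Derivation:
dt = T/N = 0.083333; dx = sigma*sqrt(3*dt) = 0.075000
u = exp(dx) = 1.077884; d = 1/u = 0.927743
p_u = 0.164861, p_m = 0.666667, p_d = 0.168472
Discount per step: exp(-r*dt) = 0.999334
Stock lattice S(k, j) with j the centered position index:
  k=0: S(0,+0) = 1.0300
  k=1: S(1,-1) = 0.9556; S(1,+0) = 1.0300; S(1,+1) = 1.1102
  k=2: S(2,-2) = 0.8865; S(2,-1) = 0.9556; S(2,+0) = 1.0300; S(2,+1) = 1.1102; S(2,+2) = 1.1967
  k=3: S(3,-3) = 0.8225; S(3,-2) = 0.8865; S(3,-1) = 0.9556; S(3,+0) = 1.0300; S(3,+1) = 1.1102; S(3,+2) = 1.1967; S(3,+3) = 1.2899
Terminal payoffs V(N, j) = max(K - S_T, 0):
  V(3,-3) = 0.317528; V(3,-2) = 0.253471; V(3,-1) = 0.184424; V(3,+0) = 0.110000; V(3,+1) = 0.029779; V(3,+2) = 0.000000; V(3,+3) = 0.000000
Backward induction: V(k, j) = exp(-r*dt) * [p_u * V(k+1, j+1) + p_m * V(k+1, j) + p_d * V(k+1, j-1)]
  V(2,-2) = exp(-r*dt) * [p_u*0.184424 + p_m*0.253471 + p_d*0.317528] = 0.252711
  V(2,-1) = exp(-r*dt) * [p_u*0.110000 + p_m*0.184424 + p_d*0.253471] = 0.183664
  V(2,+0) = exp(-r*dt) * [p_u*0.029779 + p_m*0.110000 + p_d*0.184424] = 0.109240
  V(2,+1) = exp(-r*dt) * [p_u*0.000000 + p_m*0.029779 + p_d*0.110000] = 0.038359
  V(2,+2) = exp(-r*dt) * [p_u*0.000000 + p_m*0.000000 + p_d*0.029779] = 0.005014
  V(1,-1) = exp(-r*dt) * [p_u*0.109240 + p_m*0.183664 + p_d*0.252711] = 0.182905
  V(1,+0) = exp(-r*dt) * [p_u*0.038359 + p_m*0.109240 + p_d*0.183664] = 0.110020
  V(1,+1) = exp(-r*dt) * [p_u*0.005014 + p_m*0.038359 + p_d*0.109240] = 0.044773
  V(0,+0) = exp(-r*dt) * [p_u*0.044773 + p_m*0.110020 + p_d*0.182905] = 0.111468


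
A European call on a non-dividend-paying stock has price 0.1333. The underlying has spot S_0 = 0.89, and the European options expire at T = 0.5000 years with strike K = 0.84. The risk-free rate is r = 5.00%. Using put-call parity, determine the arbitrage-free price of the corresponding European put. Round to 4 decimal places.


Answer: Put price = 0.0626

Derivation:
Put-call parity: C - P = S_0 * exp(-qT) - K * exp(-rT).
S_0 * exp(-qT) = 0.8900 * 1.00000000 = 0.89000000
K * exp(-rT) = 0.8400 * 0.97530991 = 0.81926033
P = C - S*exp(-qT) + K*exp(-rT)
P = 0.1333 - 0.89000000 + 0.81926033 = 0.0626


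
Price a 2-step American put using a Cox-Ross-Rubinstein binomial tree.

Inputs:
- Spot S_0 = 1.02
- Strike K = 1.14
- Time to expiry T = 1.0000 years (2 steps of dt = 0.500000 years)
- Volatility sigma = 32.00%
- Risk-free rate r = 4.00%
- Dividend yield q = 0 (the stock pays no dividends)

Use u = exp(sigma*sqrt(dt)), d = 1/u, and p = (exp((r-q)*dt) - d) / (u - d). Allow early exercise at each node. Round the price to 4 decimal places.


Answer: Price = V(0,0) = 0.1927

Derivation:
dt = T/N = 0.500000
u = exp(sigma*sqrt(dt)) = 1.253919; d = 1/u = 0.797499
p = (exp((r-q)*dt) - d) / (u - d) = 0.487932
Discount per step: exp(-r*dt) = 0.980199
Stock lattice S(k, i) with i counting down-moves:
  k=0: S(0,0) = 1.0200
  k=1: S(1,0) = 1.2790; S(1,1) = 0.8134
  k=2: S(2,0) = 1.6038; S(2,1) = 1.0200; S(2,2) = 0.6487
Terminal payoffs V(N, i) = max(K - S_T, 0):
  V(2,0) = 0.000000; V(2,1) = 0.120000; V(2,2) = 0.491275
Backward induction: V(k, i) = exp(-r*dt) * [p * V(k+1, i) + (1-p) * V(k+1, i+1)]; then take max(V_cont, immediate exercise) for American.
  V(1,0) = exp(-r*dt) * [p*0.000000 + (1-p)*0.120000] = 0.060231; exercise = 0.000000; V(1,0) = max -> 0.060231
  V(1,1) = exp(-r*dt) * [p*0.120000 + (1-p)*0.491275] = 0.303977; exercise = 0.326551; V(1,1) = max -> 0.326551
  V(0,0) = exp(-r*dt) * [p*0.060231 + (1-p)*0.326551] = 0.192712; exercise = 0.120000; V(0,0) = max -> 0.192712


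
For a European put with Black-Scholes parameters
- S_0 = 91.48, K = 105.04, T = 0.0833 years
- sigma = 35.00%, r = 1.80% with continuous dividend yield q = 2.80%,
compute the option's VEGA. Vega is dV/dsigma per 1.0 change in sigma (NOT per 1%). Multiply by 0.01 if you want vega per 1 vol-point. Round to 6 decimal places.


Answer: Vega = 4.362304

Derivation:
d1 = -1.3260435909; d2 = -1.4270596787
phi(d1) = 0.1656075683; exp(-qT) = 0.9976703179; exp(-rT) = 0.9985017235
Vega = S * exp(-qT) * phi(d1) * sqrt(T) = 91.4800 * 0.9976703179 * 0.1656075683 * 0.2886173938 = 4.362304


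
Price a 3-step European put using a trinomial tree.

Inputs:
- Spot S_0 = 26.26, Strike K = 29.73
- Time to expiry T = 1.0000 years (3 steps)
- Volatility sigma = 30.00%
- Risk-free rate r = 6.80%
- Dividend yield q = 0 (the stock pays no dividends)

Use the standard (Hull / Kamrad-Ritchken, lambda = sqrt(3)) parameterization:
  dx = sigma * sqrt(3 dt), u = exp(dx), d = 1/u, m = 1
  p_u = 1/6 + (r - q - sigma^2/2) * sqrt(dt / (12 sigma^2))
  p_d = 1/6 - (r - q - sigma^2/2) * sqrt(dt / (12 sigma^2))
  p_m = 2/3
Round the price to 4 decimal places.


dt = T/N = 0.333333; dx = sigma*sqrt(3*dt) = 0.300000
u = exp(dx) = 1.349859; d = 1/u = 0.740818
p_u = 0.179444, p_m = 0.666667, p_d = 0.153889
Discount per step: exp(-r*dt) = 0.977588
Stock lattice S(k, j) with j the centered position index:
  k=0: S(0,+0) = 26.2600
  k=1: S(1,-1) = 19.4539; S(1,+0) = 26.2600; S(1,+1) = 35.4473
  k=2: S(2,-2) = 14.4118; S(2,-1) = 19.4539; S(2,+0) = 26.2600; S(2,+1) = 35.4473; S(2,+2) = 47.8488
  k=3: S(3,-3) = 10.6765; S(3,-2) = 14.4118; S(3,-1) = 19.4539; S(3,+0) = 26.2600; S(3,+1) = 35.4473; S(3,+2) = 47.8488; S(3,+3) = 64.5892
Terminal payoffs V(N, j) = max(K - S_T, 0):
  V(3,-3) = 19.053481; V(3,-2) = 15.318206; V(3,-1) = 10.276114; V(3,+0) = 3.470000; V(3,+1) = 0.000000; V(3,+2) = 0.000000; V(3,+3) = 0.000000
Backward induction: V(k, j) = exp(-r*dt) * [p_u * V(k+1, j+1) + p_m * V(k+1, j) + p_d * V(k+1, j-1)]
  V(2,-2) = exp(-r*dt) * [p_u*10.276114 + p_m*15.318206 + p_d*19.053481] = 14.652336
  V(2,-1) = exp(-r*dt) * [p_u*3.470000 + p_m*10.276114 + p_d*15.318206] = 9.610393
  V(2,+0) = exp(-r*dt) * [p_u*0.000000 + p_m*3.470000 + p_d*10.276114] = 3.807426
  V(2,+1) = exp(-r*dt) * [p_u*0.000000 + p_m*0.000000 + p_d*3.470000] = 0.522027
  V(2,+2) = exp(-r*dt) * [p_u*0.000000 + p_m*0.000000 + p_d*0.000000] = 0.000000
  V(1,-1) = exp(-r*dt) * [p_u*3.807426 + p_m*9.610393 + p_d*14.652336] = 9.135545
  V(1,+0) = exp(-r*dt) * [p_u*0.522027 + p_m*3.807426 + p_d*9.610393] = 4.018759
  V(1,+1) = exp(-r*dt) * [p_u*0.000000 + p_m*0.522027 + p_d*3.807426] = 0.913007
  V(0,+0) = exp(-r*dt) * [p_u*0.913007 + p_m*4.018759 + p_d*9.135545] = 4.153641

Answer: Price = V(0,0) = 4.1536


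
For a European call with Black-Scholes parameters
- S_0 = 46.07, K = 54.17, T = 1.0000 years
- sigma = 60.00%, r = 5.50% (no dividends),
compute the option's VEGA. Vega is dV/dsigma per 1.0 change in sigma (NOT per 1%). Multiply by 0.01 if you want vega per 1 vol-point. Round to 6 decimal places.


Answer: Vega = 18.243612

Derivation:
d1 = 0.1217245488; d2 = -0.4782754512
phi(d1) = 0.3959976643; exp(-qT) = 1.0000000000; exp(-rT) = 0.9464851480
Vega = S * exp(-qT) * phi(d1) * sqrt(T) = 46.0700 * 1.0000000000 * 0.3959976643 * 1.0000000000 = 18.243612


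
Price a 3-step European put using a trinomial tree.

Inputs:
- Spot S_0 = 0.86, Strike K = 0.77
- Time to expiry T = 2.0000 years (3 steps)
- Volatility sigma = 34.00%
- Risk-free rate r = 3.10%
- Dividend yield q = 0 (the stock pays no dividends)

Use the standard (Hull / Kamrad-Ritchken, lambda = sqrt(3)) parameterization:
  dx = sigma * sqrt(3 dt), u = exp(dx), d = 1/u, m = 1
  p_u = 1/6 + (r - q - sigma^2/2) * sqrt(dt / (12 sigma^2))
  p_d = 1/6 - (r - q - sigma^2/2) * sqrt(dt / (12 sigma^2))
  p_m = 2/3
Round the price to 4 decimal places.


dt = T/N = 0.666667; dx = sigma*sqrt(3*dt) = 0.480833
u = exp(dx) = 1.617421; d = 1/u = 0.618268
p_u = 0.148088, p_m = 0.666667, p_d = 0.185246
Discount per step: exp(-r*dt) = 0.979545
Stock lattice S(k, j) with j the centered position index:
  k=0: S(0,+0) = 0.8600
  k=1: S(1,-1) = 0.5317; S(1,+0) = 0.8600; S(1,+1) = 1.3910
  k=2: S(2,-2) = 0.3287; S(2,-1) = 0.5317; S(2,+0) = 0.8600; S(2,+1) = 1.3910; S(2,+2) = 2.2498
  k=3: S(3,-3) = 0.2032; S(3,-2) = 0.3287; S(3,-1) = 0.5317; S(3,+0) = 0.8600; S(3,+1) = 1.3910; S(3,+2) = 2.2498; S(3,+3) = 3.6389
Terminal payoffs V(N, j) = max(K - S_T, 0):
  V(3,-3) = 0.566750; V(3,-2) = 0.441260; V(3,-1) = 0.238289; V(3,+0) = 0.000000; V(3,+1) = 0.000000; V(3,+2) = 0.000000; V(3,+3) = 0.000000
Backward induction: V(k, j) = exp(-r*dt) * [p_u * V(k+1, j+1) + p_m * V(k+1, j) + p_d * V(k+1, j-1)]
  V(2,-2) = exp(-r*dt) * [p_u*0.238289 + p_m*0.441260 + p_d*0.566750] = 0.425563
  V(2,-1) = exp(-r*dt) * [p_u*0.000000 + p_m*0.238289 + p_d*0.441260] = 0.235680
  V(2,+0) = exp(-r*dt) * [p_u*0.000000 + p_m*0.000000 + p_d*0.238289] = 0.043239
  V(2,+1) = exp(-r*dt) * [p_u*0.000000 + p_m*0.000000 + p_d*0.000000] = 0.000000
  V(2,+2) = exp(-r*dt) * [p_u*0.000000 + p_m*0.000000 + p_d*0.000000] = 0.000000
  V(1,-1) = exp(-r*dt) * [p_u*0.043239 + p_m*0.235680 + p_d*0.425563] = 0.237399
  V(1,+0) = exp(-r*dt) * [p_u*0.000000 + p_m*0.043239 + p_d*0.235680] = 0.071002
  V(1,+1) = exp(-r*dt) * [p_u*0.000000 + p_m*0.000000 + p_d*0.043239] = 0.007846
  V(0,+0) = exp(-r*dt) * [p_u*0.007846 + p_m*0.071002 + p_d*0.237399] = 0.090582

Answer: Price = V(0,0) = 0.0906


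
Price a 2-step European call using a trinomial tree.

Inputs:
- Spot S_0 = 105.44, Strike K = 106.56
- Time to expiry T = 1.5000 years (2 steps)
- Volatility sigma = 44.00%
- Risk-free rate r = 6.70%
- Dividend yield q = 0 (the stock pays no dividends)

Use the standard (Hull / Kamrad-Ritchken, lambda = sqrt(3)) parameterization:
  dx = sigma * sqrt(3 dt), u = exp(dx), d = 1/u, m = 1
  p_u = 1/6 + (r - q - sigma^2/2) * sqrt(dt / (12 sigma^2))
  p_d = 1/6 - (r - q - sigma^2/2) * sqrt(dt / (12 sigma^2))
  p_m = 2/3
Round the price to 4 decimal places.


dt = T/N = 0.750000; dx = sigma*sqrt(3*dt) = 0.660000
u = exp(dx) = 1.934792; d = 1/u = 0.516851
p_u = 0.149735, p_m = 0.666667, p_d = 0.183598
Discount per step: exp(-r*dt) = 0.950992
Stock lattice S(k, j) with j the centered position index:
  k=0: S(0,+0) = 105.4400
  k=1: S(1,-1) = 54.4968; S(1,+0) = 105.4400; S(1,+1) = 204.0045
  k=2: S(2,-2) = 28.1667; S(2,-1) = 54.4968; S(2,+0) = 105.4400; S(2,+1) = 204.0045; S(2,+2) = 394.7064
Terminal payoffs V(N, j) = max(S_T - K, 0):
  V(2,-2) = 0.000000; V(2,-1) = 0.000000; V(2,+0) = 0.000000; V(2,+1) = 97.444504; V(2,+2) = 288.146350
Backward induction: V(k, j) = exp(-r*dt) * [p_u * V(k+1, j+1) + p_m * V(k+1, j) + p_d * V(k+1, j-1)]
  V(1,-1) = exp(-r*dt) * [p_u*0.000000 + p_m*0.000000 + p_d*0.000000] = 0.000000
  V(1,+0) = exp(-r*dt) * [p_u*97.444504 + p_m*0.000000 + p_d*0.000000] = 13.875765
  V(1,+1) = exp(-r*dt) * [p_u*288.146350 + p_m*97.444504 + p_d*0.000000] = 102.810330
  V(0,+0) = exp(-r*dt) * [p_u*102.810330 + p_m*13.875765 + p_d*0.000000] = 23.436998

Answer: Price = V(0,0) = 23.4370


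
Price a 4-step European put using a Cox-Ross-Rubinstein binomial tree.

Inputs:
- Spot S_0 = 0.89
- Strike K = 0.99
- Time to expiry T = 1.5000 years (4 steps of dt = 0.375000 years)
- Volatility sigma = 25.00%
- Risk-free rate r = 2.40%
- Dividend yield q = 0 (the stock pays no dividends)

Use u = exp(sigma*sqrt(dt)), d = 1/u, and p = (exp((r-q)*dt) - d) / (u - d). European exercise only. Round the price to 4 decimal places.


Answer: Price = V(0,0) = 0.1525

Derivation:
dt = T/N = 0.375000
u = exp(sigma*sqrt(dt)) = 1.165433; d = 1/u = 0.858050
p = (exp((r-q)*dt) - d) / (u - d) = 0.491213
Discount per step: exp(-r*dt) = 0.991040
Stock lattice S(k, i) with i counting down-moves:
  k=0: S(0,0) = 0.8900
  k=1: S(1,0) = 1.0372; S(1,1) = 0.7637
  k=2: S(2,0) = 1.2088; S(2,1) = 0.8900; S(2,2) = 0.6553
  k=3: S(3,0) = 1.4088; S(3,1) = 1.0372; S(3,2) = 0.7637; S(3,3) = 0.5622
  k=4: S(4,0) = 1.6419; S(4,1) = 1.2088; S(4,2) = 0.8900; S(4,3) = 0.6553; S(4,4) = 0.4824
Terminal payoffs V(N, i) = max(K - S_T, 0):
  V(4,0) = 0.000000; V(4,1) = 0.000000; V(4,2) = 0.100000; V(4,3) = 0.334738; V(4,4) = 0.507564
Backward induction: V(k, i) = exp(-r*dt) * [p * V(k+1, i) + (1-p) * V(k+1, i+1)].
  V(3,0) = exp(-r*dt) * [p*0.000000 + (1-p)*0.000000] = 0.000000
  V(3,1) = exp(-r*dt) * [p*0.000000 + (1-p)*0.100000] = 0.050423
  V(3,2) = exp(-r*dt) * [p*0.100000 + (1-p)*0.334738] = 0.217466
  V(3,3) = exp(-r*dt) * [p*0.334738 + (1-p)*0.507564] = 0.418882
  V(2,0) = exp(-r*dt) * [p*0.000000 + (1-p)*0.050423] = 0.025425
  V(2,1) = exp(-r*dt) * [p*0.050423 + (1-p)*0.217466] = 0.134199
  V(2,2) = exp(-r*dt) * [p*0.217466 + (1-p)*0.418882] = 0.317077
  V(1,0) = exp(-r*dt) * [p*0.025425 + (1-p)*0.134199] = 0.080044
  V(1,1) = exp(-r*dt) * [p*0.134199 + (1-p)*0.317077] = 0.225209
  V(0,0) = exp(-r*dt) * [p*0.080044 + (1-p)*0.225209] = 0.152523


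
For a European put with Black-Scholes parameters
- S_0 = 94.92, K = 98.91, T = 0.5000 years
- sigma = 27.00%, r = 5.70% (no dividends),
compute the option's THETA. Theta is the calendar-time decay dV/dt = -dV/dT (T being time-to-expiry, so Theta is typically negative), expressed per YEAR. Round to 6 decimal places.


Answer: Theta = -4.134584

Derivation:
d1 = 0.0290651571; d2 = -0.1618536738
phi(d1) = 0.3987738061; exp(-qT) = 1.0000000000; exp(-rT) = 0.9719022941
Theta = -S*exp(-qT)*phi(d1)*sigma/(2*sqrt(T)) + r*K*exp(-rT)*N(-d2) - q*S*exp(-qT)*N(-d1)
N(-d1) = 0.4884063123; N(-d2) = 0.5642894577; sqrt(T) = 0.7071067812
Term 1 = -94.9200 * 1.0000000000 * 0.3987738061 * 0.2700 / (2 * 0.7071067812) = -7.2265850675
Term 2 = 0.0570 * 98.9100 * 0.9719022941 * 0.5642894577 = 3.0920008273
Term 3 = 0 (no dividend yield, q = 0)
Theta = -7.2265850675 + (3.0920008273) + (0.0000000000) = -4.134584


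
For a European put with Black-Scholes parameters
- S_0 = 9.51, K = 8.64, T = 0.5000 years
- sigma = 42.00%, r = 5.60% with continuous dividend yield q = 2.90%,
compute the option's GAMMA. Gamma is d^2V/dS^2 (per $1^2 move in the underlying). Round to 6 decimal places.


d1 = 0.5170004286; d2 = 0.2200155805
phi(d1) = 0.3490349374; exp(-qT) = 0.9856046187; exp(-rT) = 0.9723883668
Gamma = exp(-qT) * phi(d1) / (S * sigma * sqrt(T)) = 0.9856046187 * 0.3490349374 / (9.5100 * 0.4200 * 0.7071067812) = 0.121803

Answer: Gamma = 0.121803


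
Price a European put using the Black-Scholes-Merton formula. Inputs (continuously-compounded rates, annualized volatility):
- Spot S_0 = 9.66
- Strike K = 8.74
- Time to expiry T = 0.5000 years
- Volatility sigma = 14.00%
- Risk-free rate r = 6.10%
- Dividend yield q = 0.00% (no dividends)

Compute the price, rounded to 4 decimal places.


d1 = (ln(S/K) + (r - q + 0.5*sigma^2) * T) / (sigma * sqrt(T)) = 1.36858960
d2 = d1 - sigma * sqrt(T) = 1.26959465
exp(-rT) = 0.96996043; exp(-qT) = 1.00000000
P = K * exp(-rT) * N(-d2) - S_0 * exp(-qT) * N(-d1)
N(-d1) = 0.08556380; N(-d2) = 0.10211453
P = 8.7400 * 0.96996043 * 0.10211453 - 9.6600 * 1.00000000 * 0.08556380 = 0.0391

Answer: Price = 0.0391


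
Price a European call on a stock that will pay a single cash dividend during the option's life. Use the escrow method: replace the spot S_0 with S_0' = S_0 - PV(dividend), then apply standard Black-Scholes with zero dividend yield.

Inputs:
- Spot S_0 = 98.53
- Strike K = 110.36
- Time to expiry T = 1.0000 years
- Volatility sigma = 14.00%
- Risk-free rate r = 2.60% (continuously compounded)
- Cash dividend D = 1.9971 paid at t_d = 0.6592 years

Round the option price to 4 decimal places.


Answer: Price = 1.8113

Derivation:
PV(D) = D * exp(-r * t_d) = 1.9971 * 0.98300684 = 1.96316296
S_0' = S_0 - PV(D) = 98.5300 - 1.96316296 = 96.56683704
d1 = (ln(S_0'/K) + (r + sigma^2/2)*T) / (sigma*sqrt(T)) = -0.69794549
d2 = d1 - sigma*sqrt(T) = -0.83794549
exp(-rT) = 0.97433509
N(d1) = 0.24260564; N(d2) = 0.20103066
C = S_0' * N(d1) - K * exp(-rT) * N(d2) = 96.56683704 * 0.24260564 - 110.3600 * 0.97433509 * 0.20103066 = 1.8113


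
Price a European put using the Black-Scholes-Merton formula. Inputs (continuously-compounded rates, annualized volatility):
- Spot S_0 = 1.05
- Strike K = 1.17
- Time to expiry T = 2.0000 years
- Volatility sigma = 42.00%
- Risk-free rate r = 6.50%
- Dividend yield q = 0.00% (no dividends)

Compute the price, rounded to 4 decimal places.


d1 = (ln(S/K) + (r - q + 0.5*sigma^2) * T) / (sigma * sqrt(T)) = 0.33366419
d2 = d1 - sigma * sqrt(T) = -0.26030551
exp(-rT) = 0.87809543; exp(-qT) = 1.00000000
P = K * exp(-rT) * N(-d2) - S_0 * exp(-qT) * N(-d1)
N(-d1) = 0.36931649; N(-d2) = 0.60268594
P = 1.1700 * 0.87809543 * 0.60268594 - 1.0500 * 1.00000000 * 0.36931649 = 0.2314

Answer: Price = 0.2314
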